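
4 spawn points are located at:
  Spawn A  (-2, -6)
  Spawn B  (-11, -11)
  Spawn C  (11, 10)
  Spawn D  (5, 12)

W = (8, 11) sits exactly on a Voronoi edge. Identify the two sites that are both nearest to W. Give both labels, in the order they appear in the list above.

Squared distances from W to each site:
d²(W, Spawn A) = 100 + 289 = 389
d²(W, Spawn B) = 361 + 484 = 845
d²(W, Spawn C) = 9 + 1 = 10
d²(W, Spawn D) = 9 + 1 = 10
W is equidistant from Spawn C and Spawn D (both at squared distance 10), and every other site is strictly farther — so W lies on the Spawn C–Spawn D Voronoi edge.

Spawn C and Spawn D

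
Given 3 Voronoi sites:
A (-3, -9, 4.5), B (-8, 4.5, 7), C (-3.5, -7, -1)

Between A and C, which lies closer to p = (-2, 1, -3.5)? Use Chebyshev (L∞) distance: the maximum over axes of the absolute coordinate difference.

d(p,A) = max(1, 10, 8) = 10
d(p,C) = max(1.5, 8, 2.5) = 8
10 > 8, so C is closer.

C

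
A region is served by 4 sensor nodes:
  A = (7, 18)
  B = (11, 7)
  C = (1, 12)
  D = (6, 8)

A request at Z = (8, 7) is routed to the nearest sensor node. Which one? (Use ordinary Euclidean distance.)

Squared Euclidean distances:
|ZA|² = (8−7)² + (7−18)² = 1 + 121 = 122
|ZB|² = (8−11)² + (7−7)² = 9 + 0 = 9
|ZC|² = (8−1)² + (7−12)² = 49 + 25 = 74
|ZD|² = (8−6)² + (7−8)² = 4 + 1 = 5
The smallest is to D, so Z lies in the Voronoi region of D.

D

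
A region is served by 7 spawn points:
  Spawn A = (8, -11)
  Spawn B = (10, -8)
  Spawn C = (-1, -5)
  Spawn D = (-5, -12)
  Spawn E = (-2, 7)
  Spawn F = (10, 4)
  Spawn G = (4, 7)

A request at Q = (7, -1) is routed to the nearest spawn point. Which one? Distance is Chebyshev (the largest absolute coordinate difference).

Spawn F

d(Q, Spawn A) = max(1, 10) = 10
d(Q, Spawn B) = max(3, 7) = 7
d(Q, Spawn C) = max(8, 4) = 8
d(Q, Spawn D) = max(12, 11) = 12
d(Q, Spawn E) = max(9, 8) = 9
d(Q, Spawn F) = max(3, 5) = 5
d(Q, Spawn G) = max(3, 8) = 8
Minimum is at Spawn F.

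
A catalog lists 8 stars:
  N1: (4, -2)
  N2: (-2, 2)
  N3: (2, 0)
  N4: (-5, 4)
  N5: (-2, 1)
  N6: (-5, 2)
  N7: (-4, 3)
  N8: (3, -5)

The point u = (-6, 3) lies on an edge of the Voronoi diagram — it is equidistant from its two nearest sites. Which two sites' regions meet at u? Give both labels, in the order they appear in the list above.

Squared distances from u to each site:
|uN1|² = 100 + 25 = 125
|uN2|² = 16 + 1 = 17
|uN3|² = 64 + 9 = 73
|uN4|² = 1 + 1 = 2
|uN5|² = 16 + 4 = 20
|uN6|² = 1 + 1 = 2
|uN7|² = 4 + 0 = 4
|uN8|² = 81 + 64 = 145
u is equidistant from N4 and N6 (both at squared distance 2), and every other site is strictly farther — so u lies on the N4–N6 Voronoi edge.

N4 and N6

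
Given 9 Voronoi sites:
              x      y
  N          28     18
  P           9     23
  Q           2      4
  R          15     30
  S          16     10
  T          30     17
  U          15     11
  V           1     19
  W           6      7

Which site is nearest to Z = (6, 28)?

P

Compare squared distances (the ordering matches that of the actual distances):
|ZN|² = 484 + 100 = 584
|ZP|² = 9 + 25 = 34
|ZQ|² = 16 + 576 = 592
|ZR|² = 81 + 4 = 85
|ZS|² = 100 + 324 = 424
|ZT|² = 576 + 121 = 697
|ZU|² = 81 + 289 = 370
|ZV|² = 25 + 81 = 106
|ZW|² = 0 + 441 = 441
Minimum is at P.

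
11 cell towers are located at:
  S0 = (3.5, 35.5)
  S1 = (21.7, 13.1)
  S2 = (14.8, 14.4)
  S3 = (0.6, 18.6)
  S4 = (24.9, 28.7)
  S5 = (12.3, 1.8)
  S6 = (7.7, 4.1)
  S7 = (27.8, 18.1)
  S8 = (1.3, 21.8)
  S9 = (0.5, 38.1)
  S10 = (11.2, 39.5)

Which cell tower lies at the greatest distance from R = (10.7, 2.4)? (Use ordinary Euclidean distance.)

Since √ is increasing, it suffices to compare squared distances:
|RS0|² = (10.7−3.5)² + (2.4−35.5)² = 51.84 + 1095.61 = 1147.45
|RS1|² = (10.7−21.7)² + (2.4−13.1)² = 121 + 114.49 = 235.49
|RS2|² = (10.7−14.8)² + (2.4−14.4)² = 16.81 + 144 = 160.81
|RS3|² = (10.7−0.6)² + (2.4−18.6)² = 102.01 + 262.44 = 364.45
|RS4|² = (10.7−24.9)² + (2.4−28.7)² = 201.64 + 691.69 = 893.33
|RS5|² = (10.7−12.3)² + (2.4−1.8)² = 2.56 + 0.36 = 2.92
|RS6|² = (10.7−7.7)² + (2.4−4.1)² = 9 + 2.89 = 11.89
|RS7|² = (10.7−27.8)² + (2.4−18.1)² = 292.41 + 246.49 = 538.9
|RS8|² = (10.7−1.3)² + (2.4−21.8)² = 88.36 + 376.36 = 464.72
|RS9|² = (10.7−0.5)² + (2.4−38.1)² = 104.04 + 1274.49 = 1378.53
d²(R, S10) = (10.7−11.2)² + (2.4−39.5)² = 0.25 + 1376.41 = 1376.66
The largest is to S9.

S9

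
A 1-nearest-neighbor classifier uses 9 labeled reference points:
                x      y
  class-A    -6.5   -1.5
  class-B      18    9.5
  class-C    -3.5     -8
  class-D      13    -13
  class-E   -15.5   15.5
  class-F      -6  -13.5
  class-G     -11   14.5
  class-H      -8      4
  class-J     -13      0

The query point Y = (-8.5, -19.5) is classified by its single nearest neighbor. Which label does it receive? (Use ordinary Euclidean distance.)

class-F

Squared Euclidean distances:
d²(Y, class-A) = 4 + 324 = 328
d²(Y, class-B) = 702.25 + 841 = 1543.25
d²(Y, class-C) = 25 + 132.25 = 157.25
d²(Y, class-D) = 462.25 + 42.25 = 504.5
d²(Y, class-E) = 49 + 1225 = 1274
d²(Y, class-F) = 6.25 + 36 = 42.25
d²(Y, class-G) = 6.25 + 1156 = 1162.25
d²(Y, class-H) = 0.25 + 552.25 = 552.5
d²(Y, class-J) = 20.25 + 380.25 = 400.5
Minimum is at class-F.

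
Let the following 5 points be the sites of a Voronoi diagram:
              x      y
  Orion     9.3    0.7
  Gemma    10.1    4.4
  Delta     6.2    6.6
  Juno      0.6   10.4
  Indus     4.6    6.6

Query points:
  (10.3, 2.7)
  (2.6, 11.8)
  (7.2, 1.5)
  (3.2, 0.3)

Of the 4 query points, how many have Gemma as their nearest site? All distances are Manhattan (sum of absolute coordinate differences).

1

(10.3, 2.7) — d to each: Orion:3, Gemma:1.9, Delta:8, Juno:17.4, Indus:9.6 → nearest is Gemma
(2.6, 11.8) — d to each: Orion:17.8, Gemma:14.9, Delta:8.8, Juno:3.4, Indus:7.2 → nearest is Juno
(7.2, 1.5) — d to each: Orion:2.9, Gemma:5.8, Delta:6.1, Juno:15.5, Indus:7.7 → nearest is Orion
(3.2, 0.3) — d to each: Orion:6.5, Gemma:11, Delta:9.3, Juno:12.7, Indus:7.7 → nearest is Orion
1 of the 4 points has Gemma as nearest.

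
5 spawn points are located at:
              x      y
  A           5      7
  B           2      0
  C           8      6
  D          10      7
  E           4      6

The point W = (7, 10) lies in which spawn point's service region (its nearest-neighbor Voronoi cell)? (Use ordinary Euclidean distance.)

A

Compare squared distances (the ordering matches that of the actual distances):
|WA|² = (7−5)² + (10−7)² = 4 + 9 = 13
|WB|² = (7−2)² + (10−0)² = 25 + 100 = 125
|WC|² = (7−8)² + (10−6)² = 1 + 16 = 17
|WD|² = (7−10)² + (10−7)² = 9 + 9 = 18
|WE|² = (7−4)² + (10−6)² = 9 + 16 = 25
Minimum is at A.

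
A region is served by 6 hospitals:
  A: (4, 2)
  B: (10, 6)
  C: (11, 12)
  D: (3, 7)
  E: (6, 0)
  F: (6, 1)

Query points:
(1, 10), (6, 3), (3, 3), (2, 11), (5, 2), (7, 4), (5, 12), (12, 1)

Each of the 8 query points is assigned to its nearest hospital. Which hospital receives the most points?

(1, 10) — d² to each: A:73, B:97, C:104, D:13, E:125, F:106 → nearest is D
(6, 3) — d² to each: A:5, B:25, C:106, D:25, E:9, F:4 → nearest is F
(3, 3) — d² to each: A:2, B:58, C:145, D:16, E:18, F:13 → nearest is A
(2, 11) — d² to each: A:85, B:89, C:82, D:17, E:137, F:116 → nearest is D
(5, 2) — d² to each: A:1, B:41, C:136, D:29, E:5, F:2 → nearest is A
(7, 4) — d² to each: A:13, B:13, C:80, D:25, E:17, F:10 → nearest is F
(5, 12) — d² to each: A:101, B:61, C:36, D:29, E:145, F:122 → nearest is D
(12, 1) — d² to each: A:65, B:29, C:122, D:117, E:37, F:36 → nearest is B
Tally — A:2, B:1, D:3, F:2. D captures the most (3).

D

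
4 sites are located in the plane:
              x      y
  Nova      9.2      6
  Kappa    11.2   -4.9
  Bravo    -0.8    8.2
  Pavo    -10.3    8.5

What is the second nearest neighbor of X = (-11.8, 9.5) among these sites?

Since √ is increasing, it suffices to compare squared distances:
d²(X, Nova) = 441 + 12.25 = 453.25
d²(X, Kappa) = 529 + 207.36 = 736.36
d²(X, Bravo) = 121 + 1.69 = 122.69
d²(X, Pavo) = 2.25 + 1 = 3.25
Sorted ascending: Pavo, Bravo, Nova, … — the second-nearest is Bravo.

Bravo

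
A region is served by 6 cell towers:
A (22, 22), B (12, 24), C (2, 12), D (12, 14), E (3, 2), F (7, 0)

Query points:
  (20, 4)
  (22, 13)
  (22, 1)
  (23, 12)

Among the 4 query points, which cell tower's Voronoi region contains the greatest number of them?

A

(20, 4) — d² to each: A:328, B:464, C:388, D:164, E:293, F:185 → nearest is D
(22, 13) — d² to each: A:81, B:221, C:401, D:101, E:482, F:394 → nearest is A
(22, 1) — d² to each: A:441, B:629, C:521, D:269, E:362, F:226 → nearest is F
(23, 12) — d² to each: A:101, B:265, C:441, D:125, E:500, F:400 → nearest is A
Tally — A:2, D:1, F:1. A captures the most (2).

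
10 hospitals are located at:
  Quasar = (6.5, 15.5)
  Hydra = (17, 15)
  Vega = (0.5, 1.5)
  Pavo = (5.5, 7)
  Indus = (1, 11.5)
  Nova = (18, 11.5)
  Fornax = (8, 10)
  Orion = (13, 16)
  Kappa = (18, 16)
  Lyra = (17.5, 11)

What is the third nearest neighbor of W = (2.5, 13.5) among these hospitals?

Fornax

Compare squared distances (the ordering matches that of the actual distances):
d²(W, Quasar) = 16 + 4 = 20
d²(W, Hydra) = 210.25 + 2.25 = 212.5
d²(W, Vega) = 4 + 144 = 148
d²(W, Pavo) = 9 + 42.25 = 51.25
d²(W, Indus) = 2.25 + 4 = 6.25
d²(W, Nova) = 240.25 + 4 = 244.25
d²(W, Fornax) = 30.25 + 12.25 = 42.5
d²(W, Orion) = 110.25 + 6.25 = 116.5
d²(W, Kappa) = 240.25 + 6.25 = 246.5
d²(W, Lyra) = 225 + 6.25 = 231.25
Sorted ascending: Indus, Quasar, Fornax, Pavo, … — the third-nearest is Fornax.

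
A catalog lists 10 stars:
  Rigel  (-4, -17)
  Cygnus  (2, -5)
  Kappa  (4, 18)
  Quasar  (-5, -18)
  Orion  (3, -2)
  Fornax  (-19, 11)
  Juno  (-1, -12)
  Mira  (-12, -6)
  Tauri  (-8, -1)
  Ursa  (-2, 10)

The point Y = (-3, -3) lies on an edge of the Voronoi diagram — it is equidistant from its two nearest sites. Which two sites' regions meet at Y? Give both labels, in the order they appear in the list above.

Cygnus and Tauri

Squared distances from Y to each site:
d²(Y, Rigel) = (-3−(-4))² + (-3−(-17))² = 1 + 196 = 197
d²(Y, Cygnus) = (-3−2)² + (-3−(-5))² = 25 + 4 = 29
d²(Y, Kappa) = (-3−4)² + (-3−18)² = 49 + 441 = 490
d²(Y, Quasar) = (-3−(-5))² + (-3−(-18))² = 4 + 225 = 229
d²(Y, Orion) = (-3−3)² + (-3−(-2))² = 36 + 1 = 37
d²(Y, Fornax) = (-3−(-19))² + (-3−11)² = 256 + 196 = 452
d²(Y, Juno) = (-3−(-1))² + (-3−(-12))² = 4 + 81 = 85
d²(Y, Mira) = (-3−(-12))² + (-3−(-6))² = 81 + 9 = 90
d²(Y, Tauri) = (-3−(-8))² + (-3−(-1))² = 25 + 4 = 29
d²(Y, Ursa) = (-3−(-2))² + (-3−10)² = 1 + 169 = 170
Y is equidistant from Cygnus and Tauri (both at squared distance 29), and every other site is strictly farther — so Y lies on the Cygnus–Tauri Voronoi edge.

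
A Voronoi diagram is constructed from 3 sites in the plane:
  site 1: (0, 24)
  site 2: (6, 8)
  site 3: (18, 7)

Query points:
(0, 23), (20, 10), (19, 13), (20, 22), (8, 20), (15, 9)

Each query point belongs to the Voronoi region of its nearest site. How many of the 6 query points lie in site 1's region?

2

(0, 23) — d² to each: site 1:1, site 2:261, site 3:580 → nearest is site 1
(20, 10) — d² to each: site 1:596, site 2:200, site 3:13 → nearest is site 3
(19, 13) — d² to each: site 1:482, site 2:194, site 3:37 → nearest is site 3
(20, 22) — d² to each: site 1:404, site 2:392, site 3:229 → nearest is site 3
(8, 20) — d² to each: site 1:80, site 2:148, site 3:269 → nearest is site 1
(15, 9) — d² to each: site 1:450, site 2:82, site 3:13 → nearest is site 3
2 of the 6 points have site 1 as nearest.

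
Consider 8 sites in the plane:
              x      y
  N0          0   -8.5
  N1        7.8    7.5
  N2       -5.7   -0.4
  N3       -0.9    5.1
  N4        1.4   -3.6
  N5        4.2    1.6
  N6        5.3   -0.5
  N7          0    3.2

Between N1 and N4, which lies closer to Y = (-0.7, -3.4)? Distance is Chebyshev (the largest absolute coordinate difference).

d(Y,N1) = max(8.5, 10.9) = 10.9
d(Y,N4) = max(2.1, 0.2) = 2.1
10.9 > 2.1, so N4 is closer.

N4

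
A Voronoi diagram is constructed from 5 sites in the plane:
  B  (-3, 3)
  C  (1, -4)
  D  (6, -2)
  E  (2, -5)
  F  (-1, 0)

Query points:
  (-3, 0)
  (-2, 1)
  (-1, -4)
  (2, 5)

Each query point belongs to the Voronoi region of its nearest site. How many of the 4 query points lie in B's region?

(-3, 0) — d² to each: B:9, C:32, D:85, E:50, F:4 → nearest is F
(-2, 1) — d² to each: B:5, C:34, D:73, E:52, F:2 → nearest is F
(-1, -4) — d² to each: B:53, C:4, D:53, E:10, F:16 → nearest is C
(2, 5) — d² to each: B:29, C:82, D:65, E:100, F:34 → nearest is B
1 of the 4 points has B as nearest.

1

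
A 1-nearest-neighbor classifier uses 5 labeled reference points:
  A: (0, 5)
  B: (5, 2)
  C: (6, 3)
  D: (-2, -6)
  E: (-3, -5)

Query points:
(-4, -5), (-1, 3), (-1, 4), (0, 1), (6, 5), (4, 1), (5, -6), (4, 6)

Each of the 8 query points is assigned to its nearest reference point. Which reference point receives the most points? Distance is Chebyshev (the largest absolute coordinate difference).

(-4, -5) — d to each: A:10, B:9, C:10, D:2, E:1 → nearest is E
(-1, 3) — d to each: A:2, B:6, C:7, D:9, E:8 → nearest is A
(-1, 4) — d to each: A:1, B:6, C:7, D:10, E:9 → nearest is A
(0, 1) — d to each: A:4, B:5, C:6, D:7, E:6 → nearest is A
(6, 5) — d to each: A:6, B:3, C:2, D:11, E:10 → nearest is C
(4, 1) — d to each: A:4, B:1, C:2, D:7, E:7 → nearest is B
(5, -6) — d to each: A:11, B:8, C:9, D:7, E:8 → nearest is D
(4, 6) — d to each: A:4, B:4, C:3, D:12, E:11 → nearest is C
Tally — A:3, B:1, C:2, D:1, E:1. A captures the most (3).

A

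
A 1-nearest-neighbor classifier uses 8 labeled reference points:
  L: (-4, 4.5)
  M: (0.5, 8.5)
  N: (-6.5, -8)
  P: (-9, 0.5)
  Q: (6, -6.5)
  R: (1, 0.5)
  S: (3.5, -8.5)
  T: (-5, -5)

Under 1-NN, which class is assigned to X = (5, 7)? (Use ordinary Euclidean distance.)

Since √ is increasing, it suffices to compare squared distances:
|XL|² = 81 + 6.25 = 87.25
|XM|² = 20.25 + 2.25 = 22.5
|XN|² = 132.25 + 225 = 357.25
|XP|² = 196 + 42.25 = 238.25
|XQ|² = 1 + 182.25 = 183.25
|XR|² = 16 + 42.25 = 58.25
|XS|² = 2.25 + 240.25 = 242.5
|XT|² = 100 + 144 = 244
The smallest is to M, so X lies in the Voronoi region of M.

M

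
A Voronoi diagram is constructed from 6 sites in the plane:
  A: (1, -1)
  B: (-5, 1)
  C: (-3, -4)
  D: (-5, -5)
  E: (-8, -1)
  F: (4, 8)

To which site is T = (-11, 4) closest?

E

Compare squared distances (the ordering matches that of the actual distances):
|TA|² = (-11−1)² + (4−(-1))² = 144 + 25 = 169
|TB|² = (-11−(-5))² + (4−1)² = 36 + 9 = 45
|TC|² = (-11−(-3))² + (4−(-4))² = 64 + 64 = 128
|TD|² = (-11−(-5))² + (4−(-5))² = 36 + 81 = 117
|TE|² = (-11−(-8))² + (4−(-1))² = 9 + 25 = 34
|TF|² = (-11−4)² + (4−8)² = 225 + 16 = 241
E is nearest.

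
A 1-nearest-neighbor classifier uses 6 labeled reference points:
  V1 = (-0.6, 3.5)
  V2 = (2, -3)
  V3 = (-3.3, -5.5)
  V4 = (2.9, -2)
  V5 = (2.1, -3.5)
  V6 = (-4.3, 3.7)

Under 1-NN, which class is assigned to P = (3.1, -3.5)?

Since √ is increasing, it suffices to compare squared distances:
|PV1|² = (3.1−(-0.6))² + (-3.5−3.5)² = 13.69 + 49 = 62.69
|PV2|² = (3.1−2)² + (-3.5−(-3))² = 1.21 + 0.25 = 1.46
|PV3|² = (3.1−(-3.3))² + (-3.5−(-5.5))² = 40.96 + 4 = 44.96
|PV4|² = (3.1−2.9)² + (-3.5−(-2))² = 0.04 + 2.25 = 2.29
|PV5|² = (3.1−2.1)² + (-3.5−(-3.5))² = 1 + 0 = 1
|PV6|² = (3.1−(-4.3))² + (-3.5−3.7)² = 54.76 + 51.84 = 106.6
The smallest is to V5, so P lies in the Voronoi region of V5.

V5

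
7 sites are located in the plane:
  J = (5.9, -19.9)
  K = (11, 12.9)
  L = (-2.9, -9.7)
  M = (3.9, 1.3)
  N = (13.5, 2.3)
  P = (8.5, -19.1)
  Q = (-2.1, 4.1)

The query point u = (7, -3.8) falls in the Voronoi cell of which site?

Since √ is increasing, it suffices to compare squared distances:
|uJ|² = (7−5.9)² + (-3.8−(-19.9))² = 1.21 + 259.21 = 260.42
|uK|² = (7−11)² + (-3.8−12.9)² = 16 + 278.89 = 294.89
|uL|² = (7−(-2.9))² + (-3.8−(-9.7))² = 98.01 + 34.81 = 132.82
|uM|² = (7−3.9)² + (-3.8−1.3)² = 9.61 + 26.01 = 35.62
|uN|² = (7−13.5)² + (-3.8−2.3)² = 42.25 + 37.21 = 79.46
|uP|² = (7−8.5)² + (-3.8−(-19.1))² = 2.25 + 234.09 = 236.34
|uQ|² = (7−(-2.1))² + (-3.8−4.1)² = 82.81 + 62.41 = 145.22
M is nearest.

M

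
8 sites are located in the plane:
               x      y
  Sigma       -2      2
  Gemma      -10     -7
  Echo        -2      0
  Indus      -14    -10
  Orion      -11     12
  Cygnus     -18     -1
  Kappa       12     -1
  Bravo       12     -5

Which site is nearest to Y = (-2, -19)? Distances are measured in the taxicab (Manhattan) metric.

Echo

d(Y, Sigma) = 0 + 21 = 21
d(Y, Gemma) = 8 + 12 = 20
d(Y, Echo) = 0 + 19 = 19
d(Y, Indus) = 12 + 9 = 21
d(Y, Orion) = 9 + 31 = 40
d(Y, Cygnus) = 16 + 18 = 34
d(Y, Kappa) = 14 + 18 = 32
d(Y, Bravo) = 14 + 14 = 28
The smallest is to Echo, so Y lies in the Voronoi region of Echo.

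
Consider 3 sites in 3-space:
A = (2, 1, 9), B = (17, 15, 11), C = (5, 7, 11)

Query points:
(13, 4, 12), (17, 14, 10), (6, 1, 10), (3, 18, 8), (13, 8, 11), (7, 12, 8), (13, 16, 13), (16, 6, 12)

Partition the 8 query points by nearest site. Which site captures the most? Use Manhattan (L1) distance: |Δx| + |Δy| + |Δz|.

C

(13, 4, 12) — d to each: A:17, B:16, C:12 → nearest is C
(17, 14, 10) — d to each: A:29, B:2, C:20 → nearest is B
(6, 1, 10) — d to each: A:5, B:26, C:8 → nearest is A
(3, 18, 8) — d to each: A:19, B:20, C:16 → nearest is C
(13, 8, 11) — d to each: A:20, B:11, C:9 → nearest is C
(7, 12, 8) — d to each: A:17, B:16, C:10 → nearest is C
(13, 16, 13) — d to each: A:30, B:7, C:19 → nearest is B
(16, 6, 12) — d to each: A:22, B:11, C:13 → nearest is B
Tally — A:1, B:3, C:4. C captures the most (4).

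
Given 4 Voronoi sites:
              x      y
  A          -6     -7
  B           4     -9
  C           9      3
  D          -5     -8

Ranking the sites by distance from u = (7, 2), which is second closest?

B

Since √ is increasing, it suffices to compare squared distances:
|uA|² = (7−(-6))² + (2−(-7))² = 169 + 81 = 250
|uB|² = (7−4)² + (2−(-9))² = 9 + 121 = 130
|uC|² = (7−9)² + (2−3)² = 4 + 1 = 5
|uD|² = (7−(-5))² + (2−(-8))² = 144 + 100 = 244
Sorted ascending: C, B, D, … — the second-nearest is B.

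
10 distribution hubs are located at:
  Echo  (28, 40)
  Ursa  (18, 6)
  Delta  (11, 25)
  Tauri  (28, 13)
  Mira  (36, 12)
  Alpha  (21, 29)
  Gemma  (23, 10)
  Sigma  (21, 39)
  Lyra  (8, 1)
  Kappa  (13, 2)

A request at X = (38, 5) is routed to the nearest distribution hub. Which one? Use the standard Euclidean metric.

Since √ is increasing, it suffices to compare squared distances:
d²(X, Echo) = (38−28)² + (5−40)² = 100 + 1225 = 1325
d²(X, Ursa) = (38−18)² + (5−6)² = 400 + 1 = 401
d²(X, Delta) = (38−11)² + (5−25)² = 729 + 400 = 1129
d²(X, Tauri) = (38−28)² + (5−13)² = 100 + 64 = 164
d²(X, Mira) = (38−36)² + (5−12)² = 4 + 49 = 53
d²(X, Alpha) = (38−21)² + (5−29)² = 289 + 576 = 865
d²(X, Gemma) = (38−23)² + (5−10)² = 225 + 25 = 250
d²(X, Sigma) = (38−21)² + (5−39)² = 289 + 1156 = 1445
d²(X, Lyra) = (38−8)² + (5−1)² = 900 + 16 = 916
d²(X, Kappa) = (38−13)² + (5−2)² = 625 + 9 = 634
The smallest is to Mira, so X lies in the Voronoi region of Mira.

Mira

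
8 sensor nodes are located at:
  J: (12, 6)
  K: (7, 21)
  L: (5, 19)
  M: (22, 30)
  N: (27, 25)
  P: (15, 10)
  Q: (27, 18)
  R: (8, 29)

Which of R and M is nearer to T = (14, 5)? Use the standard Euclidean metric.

R

Compare squared distances:
|TR|² = (14−8)² + (5−29)² = 36 + 576 = 612
|TM|² = (14−22)² + (5−30)² = 64 + 625 = 689
612 < 689, so R is closer.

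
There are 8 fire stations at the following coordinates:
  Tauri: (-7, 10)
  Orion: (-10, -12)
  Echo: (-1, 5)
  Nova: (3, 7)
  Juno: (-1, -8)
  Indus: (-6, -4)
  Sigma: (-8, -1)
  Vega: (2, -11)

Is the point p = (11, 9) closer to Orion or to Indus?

Compare squared distances:
d²(p, Orion) = (11−(-10))² + (9−(-12))² = 441 + 441 = 882
d²(p, Indus) = (11−(-6))² + (9−(-4))² = 289 + 169 = 458
882 > 458, so Indus is closer.

Indus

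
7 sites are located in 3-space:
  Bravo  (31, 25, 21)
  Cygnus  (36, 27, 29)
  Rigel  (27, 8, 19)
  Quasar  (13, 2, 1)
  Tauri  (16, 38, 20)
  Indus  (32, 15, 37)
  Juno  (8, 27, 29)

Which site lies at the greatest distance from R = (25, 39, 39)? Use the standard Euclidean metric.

Quasar

Squared Euclidean distances:
d²(R, Bravo) = (25−31)² + (39−25)² + (39−21)² = 36 + 196 + 324 = 556
d²(R, Cygnus) = (25−36)² + (39−27)² + (39−29)² = 121 + 144 + 100 = 365
d²(R, Rigel) = (25−27)² + (39−8)² + (39−19)² = 4 + 961 + 400 = 1365
d²(R, Quasar) = (25−13)² + (39−2)² + (39−1)² = 144 + 1369 + 1444 = 2957
d²(R, Tauri) = (25−16)² + (39−38)² + (39−20)² = 81 + 1 + 361 = 443
d²(R, Indus) = (25−32)² + (39−15)² + (39−37)² = 49 + 576 + 4 = 629
d²(R, Juno) = (25−8)² + (39−27)² + (39−29)² = 289 + 144 + 100 = 533
The largest is to Quasar.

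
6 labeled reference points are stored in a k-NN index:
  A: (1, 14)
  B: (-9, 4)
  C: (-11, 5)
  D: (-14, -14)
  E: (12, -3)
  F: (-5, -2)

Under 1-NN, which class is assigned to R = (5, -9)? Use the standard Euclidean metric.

E

Since √ is increasing, it suffices to compare squared distances:
|RA|² = (5−1)² + (-9−14)² = 16 + 529 = 545
|RB|² = (5−(-9))² + (-9−4)² = 196 + 169 = 365
|RC|² = (5−(-11))² + (-9−5)² = 256 + 196 = 452
|RD|² = (5−(-14))² + (-9−(-14))² = 361 + 25 = 386
|RE|² = (5−12)² + (-9−(-3))² = 49 + 36 = 85
|RF|² = (5−(-5))² + (-9−(-2))² = 100 + 49 = 149
The smallest is to E, so R lies in the Voronoi region of E.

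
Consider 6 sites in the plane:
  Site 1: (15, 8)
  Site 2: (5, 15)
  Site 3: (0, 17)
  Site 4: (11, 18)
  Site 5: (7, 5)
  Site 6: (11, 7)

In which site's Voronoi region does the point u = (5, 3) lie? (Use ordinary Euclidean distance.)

Site 5

Compare squared distances (the ordering matches that of the actual distances):
d²(u, Site 1) = (5−15)² + (3−8)² = 100 + 25 = 125
d²(u, Site 2) = (5−5)² + (3−15)² = 0 + 144 = 144
d²(u, Site 3) = (5−0)² + (3−17)² = 25 + 196 = 221
d²(u, Site 4) = (5−11)² + (3−18)² = 36 + 225 = 261
d²(u, Site 5) = (5−7)² + (3−5)² = 4 + 4 = 8
d²(u, Site 6) = (5−11)² + (3−7)² = 36 + 16 = 52
Minimum is at Site 5.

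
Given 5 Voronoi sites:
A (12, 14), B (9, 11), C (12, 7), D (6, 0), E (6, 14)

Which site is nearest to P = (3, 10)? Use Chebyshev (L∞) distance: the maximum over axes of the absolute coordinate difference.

d(P,A) = max(9, 4) = 9
d(P,B) = max(6, 1) = 6
d(P,C) = max(9, 3) = 9
d(P,D) = max(3, 10) = 10
d(P,E) = max(3, 4) = 4
E is nearest.

E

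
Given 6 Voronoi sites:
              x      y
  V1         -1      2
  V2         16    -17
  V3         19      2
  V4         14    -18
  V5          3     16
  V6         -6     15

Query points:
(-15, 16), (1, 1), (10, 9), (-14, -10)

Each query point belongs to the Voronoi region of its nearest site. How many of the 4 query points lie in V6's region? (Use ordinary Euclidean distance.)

(-15, 16) — d² to each: V1:392, V2:2050, V3:1352, V4:1997, V5:324, V6:82 → nearest is V6
(1, 1) — d² to each: V1:5, V2:549, V3:325, V4:530, V5:229, V6:245 → nearest is V1
(10, 9) — d² to each: V1:170, V2:712, V3:130, V4:745, V5:98, V6:292 → nearest is V5
(-14, -10) — d² to each: V1:313, V2:949, V3:1233, V4:848, V5:965, V6:689 → nearest is V1
1 of the 4 points has V6 as nearest.

1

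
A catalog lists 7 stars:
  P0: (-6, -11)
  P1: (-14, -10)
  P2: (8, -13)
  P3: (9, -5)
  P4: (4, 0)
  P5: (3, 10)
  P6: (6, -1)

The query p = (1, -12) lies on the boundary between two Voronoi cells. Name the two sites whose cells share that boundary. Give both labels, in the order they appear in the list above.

P0 and P2

Squared distances from p to each site:
|pP0|² = 49 + 1 = 50
|pP1|² = 225 + 4 = 229
|pP2|² = 49 + 1 = 50
|pP3|² = 64 + 49 = 113
|pP4|² = 9 + 144 = 153
|pP5|² = 4 + 484 = 488
|pP6|² = 25 + 121 = 146
p is equidistant from P0 and P2 (both at squared distance 50), and every other site is strictly farther — so p lies on the P0–P2 Voronoi edge.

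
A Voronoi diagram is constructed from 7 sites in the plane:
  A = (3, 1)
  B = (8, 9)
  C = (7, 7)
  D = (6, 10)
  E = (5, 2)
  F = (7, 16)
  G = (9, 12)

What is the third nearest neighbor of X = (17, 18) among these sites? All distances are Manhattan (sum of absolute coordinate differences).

B

d(X,A) = |17−3| + |18−1| = 14 + 17 = 31
d(X,B) = |17−8| + |18−9| = 9 + 9 = 18
d(X,C) = |17−7| + |18−7| = 10 + 11 = 21
d(X,D) = |17−6| + |18−10| = 11 + 8 = 19
d(X,E) = |17−5| + |18−2| = 12 + 16 = 28
d(X,F) = |17−7| + |18−16| = 10 + 2 = 12
d(X,G) = |17−9| + |18−12| = 8 + 6 = 14
Sorted ascending: F, G, B, D, … — the third-nearest is B.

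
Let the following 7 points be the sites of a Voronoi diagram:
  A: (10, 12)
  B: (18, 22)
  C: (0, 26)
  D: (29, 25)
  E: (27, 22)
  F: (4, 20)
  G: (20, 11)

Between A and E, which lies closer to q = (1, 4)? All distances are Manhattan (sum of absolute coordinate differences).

d(q,A) = |1−10| + |4−12| = 9 + 8 = 17
d(q,E) = |1−27| + |4−22| = 26 + 18 = 44
17 < 44, so A is closer.

A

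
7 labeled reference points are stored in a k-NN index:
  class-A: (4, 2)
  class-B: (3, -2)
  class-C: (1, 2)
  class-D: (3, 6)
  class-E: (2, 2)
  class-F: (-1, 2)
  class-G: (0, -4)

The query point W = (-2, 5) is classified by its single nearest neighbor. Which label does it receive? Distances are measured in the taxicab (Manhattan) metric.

class-F

d(W, class-A) = |-2−4| + |5−2| = 6 + 3 = 9
d(W, class-B) = |-2−3| + |5−(-2)| = 5 + 7 = 12
d(W, class-C) = |-2−1| + |5−2| = 3 + 3 = 6
d(W, class-D) = |-2−3| + |5−6| = 5 + 1 = 6
d(W, class-E) = |-2−2| + |5−2| = 4 + 3 = 7
d(W, class-F) = |-2−(-1)| + |5−2| = 1 + 3 = 4
d(W, class-G) = |-2−0| + |5−(-4)| = 2 + 9 = 11
class-F is nearest.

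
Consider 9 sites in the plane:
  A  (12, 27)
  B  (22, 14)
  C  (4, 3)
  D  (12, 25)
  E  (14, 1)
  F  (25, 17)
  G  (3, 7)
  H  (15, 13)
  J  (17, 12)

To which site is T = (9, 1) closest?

E

Compare squared distances (the ordering matches that of the actual distances):
|TA|² = (9−12)² + (1−27)² = 9 + 676 = 685
|TB|² = (9−22)² + (1−14)² = 169 + 169 = 338
|TC|² = (9−4)² + (1−3)² = 25 + 4 = 29
|TD|² = (9−12)² + (1−25)² = 9 + 576 = 585
|TE|² = (9−14)² + (1−1)² = 25 + 0 = 25
|TF|² = (9−25)² + (1−17)² = 256 + 256 = 512
|TG|² = (9−3)² + (1−7)² = 36 + 36 = 72
|TH|² = (9−15)² + (1−13)² = 36 + 144 = 180
|TJ|² = (9−17)² + (1−12)² = 64 + 121 = 185
Minimum is at E.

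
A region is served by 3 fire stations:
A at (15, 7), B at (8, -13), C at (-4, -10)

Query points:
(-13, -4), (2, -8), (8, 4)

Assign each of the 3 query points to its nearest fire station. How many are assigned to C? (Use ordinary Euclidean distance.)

2

(-13, -4) — d² to each: A:905, B:522, C:117 → nearest is C
(2, -8) — d² to each: A:394, B:61, C:40 → nearest is C
(8, 4) — d² to each: A:58, B:289, C:340 → nearest is A
2 of the 3 points have C as nearest.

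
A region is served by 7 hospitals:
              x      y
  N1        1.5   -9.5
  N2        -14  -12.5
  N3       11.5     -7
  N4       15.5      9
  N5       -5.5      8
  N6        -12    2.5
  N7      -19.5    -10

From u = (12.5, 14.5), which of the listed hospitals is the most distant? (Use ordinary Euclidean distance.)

N7

Since √ is increasing, it suffices to compare squared distances:
|uN1|² = (12.5−1.5)² + (14.5−(-9.5))² = 121 + 576 = 697
|uN2|² = (12.5−(-14))² + (14.5−(-12.5))² = 702.25 + 729 = 1431.25
|uN3|² = (12.5−11.5)² + (14.5−(-7))² = 1 + 462.25 = 463.25
|uN4|² = (12.5−15.5)² + (14.5−9)² = 9 + 30.25 = 39.25
|uN5|² = (12.5−(-5.5))² + (14.5−8)² = 324 + 42.25 = 366.25
|uN6|² = (12.5−(-12))² + (14.5−2.5)² = 600.25 + 144 = 744.25
|uN7|² = (12.5−(-19.5))² + (14.5−(-10))² = 1024 + 600.25 = 1624.25
The largest is to N7.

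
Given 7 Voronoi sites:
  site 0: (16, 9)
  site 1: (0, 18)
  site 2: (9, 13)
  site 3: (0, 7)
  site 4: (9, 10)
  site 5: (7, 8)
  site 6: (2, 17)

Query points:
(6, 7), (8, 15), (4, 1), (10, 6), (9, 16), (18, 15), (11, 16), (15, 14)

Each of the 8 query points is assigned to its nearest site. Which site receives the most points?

(6, 7) — d² to each: site 0:104, site 1:157, site 2:45, site 3:36, site 4:18, site 5:2, site 6:116 → nearest is site 5
(8, 15) — d² to each: site 0:100, site 1:73, site 2:5, site 3:128, site 4:26, site 5:50, site 6:40 → nearest is site 2
(4, 1) — d² to each: site 0:208, site 1:305, site 2:169, site 3:52, site 4:106, site 5:58, site 6:260 → nearest is site 3
(10, 6) — d² to each: site 0:45, site 1:244, site 2:50, site 3:101, site 4:17, site 5:13, site 6:185 → nearest is site 5
(9, 16) — d² to each: site 0:98, site 1:85, site 2:9, site 3:162, site 4:36, site 5:68, site 6:50 → nearest is site 2
(18, 15) — d² to each: site 0:40, site 1:333, site 2:85, site 3:388, site 4:106, site 5:170, site 6:260 → nearest is site 0
(11, 16) — d² to each: site 0:74, site 1:125, site 2:13, site 3:202, site 4:40, site 5:80, site 6:82 → nearest is site 2
(15, 14) — d² to each: site 0:26, site 1:241, site 2:37, site 3:274, site 4:52, site 5:100, site 6:178 → nearest is site 0
Tally — site 0:2, site 2:3, site 3:1, site 5:2. site 2 captures the most (3).

site 2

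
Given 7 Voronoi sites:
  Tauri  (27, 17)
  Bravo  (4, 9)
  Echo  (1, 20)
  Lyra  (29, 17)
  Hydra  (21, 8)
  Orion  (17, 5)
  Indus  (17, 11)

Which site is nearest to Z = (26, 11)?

Squared Euclidean distances:
d²(Z, Tauri) = (26−27)² + (11−17)² = 1 + 36 = 37
d²(Z, Bravo) = (26−4)² + (11−9)² = 484 + 4 = 488
d²(Z, Echo) = (26−1)² + (11−20)² = 625 + 81 = 706
d²(Z, Lyra) = (26−29)² + (11−17)² = 9 + 36 = 45
d²(Z, Hydra) = (26−21)² + (11−8)² = 25 + 9 = 34
d²(Z, Orion) = (26−17)² + (11−5)² = 81 + 36 = 117
d²(Z, Indus) = (26−17)² + (11−11)² = 81 + 0 = 81
Hydra is nearest.

Hydra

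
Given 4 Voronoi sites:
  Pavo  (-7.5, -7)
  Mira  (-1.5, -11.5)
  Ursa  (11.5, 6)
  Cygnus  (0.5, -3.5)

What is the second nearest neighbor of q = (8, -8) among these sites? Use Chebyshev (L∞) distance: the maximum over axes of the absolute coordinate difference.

Mira

d(q, Pavo) = max(15.5, 1) = 15.5
d(q, Mira) = max(9.5, 3.5) = 9.5
d(q, Ursa) = max(3.5, 14) = 14
d(q, Cygnus) = max(7.5, 4.5) = 7.5
Sorted ascending: Cygnus, Mira, Ursa, … — the second-nearest is Mira.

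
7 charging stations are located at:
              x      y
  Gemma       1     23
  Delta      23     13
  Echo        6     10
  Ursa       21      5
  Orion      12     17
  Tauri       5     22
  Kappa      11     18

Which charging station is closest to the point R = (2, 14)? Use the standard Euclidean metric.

Since √ is increasing, it suffices to compare squared distances:
d²(R, Gemma) = (2−1)² + (14−23)² = 1 + 81 = 82
d²(R, Delta) = (2−23)² + (14−13)² = 441 + 1 = 442
d²(R, Echo) = (2−6)² + (14−10)² = 16 + 16 = 32
d²(R, Ursa) = (2−21)² + (14−5)² = 361 + 81 = 442
d²(R, Orion) = (2−12)² + (14−17)² = 100 + 9 = 109
d²(R, Tauri) = (2−5)² + (14−22)² = 9 + 64 = 73
d²(R, Kappa) = (2−11)² + (14−18)² = 81 + 16 = 97
Echo is nearest.

Echo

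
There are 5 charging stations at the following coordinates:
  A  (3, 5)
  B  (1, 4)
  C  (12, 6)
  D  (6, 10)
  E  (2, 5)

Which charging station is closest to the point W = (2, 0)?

Since √ is increasing, it suffices to compare squared distances:
|WA|² = (2−3)² + (0−5)² = 1 + 25 = 26
|WB|² = (2−1)² + (0−4)² = 1 + 16 = 17
|WC|² = (2−12)² + (0−6)² = 100 + 36 = 136
|WD|² = (2−6)² + (0−10)² = 16 + 100 = 116
|WE|² = (2−2)² + (0−5)² = 0 + 25 = 25
B is nearest.

B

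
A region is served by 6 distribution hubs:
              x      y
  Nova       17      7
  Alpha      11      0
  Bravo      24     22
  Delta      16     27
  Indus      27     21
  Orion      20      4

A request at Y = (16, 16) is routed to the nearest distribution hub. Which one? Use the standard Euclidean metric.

Compare squared distances (the ordering matches that of the actual distances):
d²(Y, Nova) = (16−17)² + (16−7)² = 1 + 81 = 82
d²(Y, Alpha) = (16−11)² + (16−0)² = 25 + 256 = 281
d²(Y, Bravo) = (16−24)² + (16−22)² = 64 + 36 = 100
d²(Y, Delta) = (16−16)² + (16−27)² = 0 + 121 = 121
d²(Y, Indus) = (16−27)² + (16−21)² = 121 + 25 = 146
d²(Y, Orion) = (16−20)² + (16−4)² = 16 + 144 = 160
The smallest is to Nova, so Y lies in the Voronoi region of Nova.

Nova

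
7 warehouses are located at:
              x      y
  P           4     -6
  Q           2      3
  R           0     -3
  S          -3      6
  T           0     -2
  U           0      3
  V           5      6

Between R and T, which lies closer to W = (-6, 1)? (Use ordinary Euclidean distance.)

T

Compare squared distances:
|WR|² = (-6−0)² + (1−(-3))² = 36 + 16 = 52
|WT|² = (-6−0)² + (1−(-2))² = 36 + 9 = 45
52 > 45, so T is closer.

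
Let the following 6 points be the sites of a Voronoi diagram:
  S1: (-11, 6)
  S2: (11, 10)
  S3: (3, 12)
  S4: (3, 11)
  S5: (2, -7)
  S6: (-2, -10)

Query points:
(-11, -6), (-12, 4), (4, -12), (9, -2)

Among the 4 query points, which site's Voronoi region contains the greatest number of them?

S5

(-11, -6) — d² to each: S1:144, S2:740, S3:520, S4:485, S5:170, S6:97 → nearest is S6
(-12, 4) — d² to each: S1:5, S2:565, S3:289, S4:274, S5:317, S6:296 → nearest is S1
(4, -12) — d² to each: S1:549, S2:533, S3:577, S4:530, S5:29, S6:40 → nearest is S5
(9, -2) — d² to each: S1:464, S2:148, S3:232, S4:205, S5:74, S6:185 → nearest is S5
Tally — S1:1, S5:2, S6:1. S5 captures the most (2).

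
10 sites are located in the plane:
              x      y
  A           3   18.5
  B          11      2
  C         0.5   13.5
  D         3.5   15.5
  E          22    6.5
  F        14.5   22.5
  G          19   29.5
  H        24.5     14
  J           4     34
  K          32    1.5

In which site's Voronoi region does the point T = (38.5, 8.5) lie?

Compare squared distances (the ordering matches that of the actual distances):
|TA|² = (38.5−3)² + (8.5−18.5)² = 1260.25 + 100 = 1360.25
|TB|² = (38.5−11)² + (8.5−2)² = 756.25 + 42.25 = 798.5
|TC|² = (38.5−0.5)² + (8.5−13.5)² = 1444 + 25 = 1469
|TD|² = (38.5−3.5)² + (8.5−15.5)² = 1225 + 49 = 1274
|TE|² = (38.5−22)² + (8.5−6.5)² = 272.25 + 4 = 276.25
|TF|² = (38.5−14.5)² + (8.5−22.5)² = 576 + 196 = 772
|TG|² = (38.5−19)² + (8.5−29.5)² = 380.25 + 441 = 821.25
|TH|² = (38.5−24.5)² + (8.5−14)² = 196 + 30.25 = 226.25
|TJ|² = (38.5−4)² + (8.5−34)² = 1190.25 + 650.25 = 1840.5
|TK|² = (38.5−32)² + (8.5−1.5)² = 42.25 + 49 = 91.25
K is nearest.

K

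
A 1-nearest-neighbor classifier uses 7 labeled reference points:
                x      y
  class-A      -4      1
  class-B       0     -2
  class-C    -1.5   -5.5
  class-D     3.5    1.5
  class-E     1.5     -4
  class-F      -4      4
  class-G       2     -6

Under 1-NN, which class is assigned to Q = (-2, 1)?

class-A

Squared Euclidean distances:
d²(Q, class-A) = 4 + 0 = 4
d²(Q, class-B) = 4 + 9 = 13
d²(Q, class-C) = 0.25 + 42.25 = 42.5
d²(Q, class-D) = 30.25 + 0.25 = 30.5
d²(Q, class-E) = 12.25 + 25 = 37.25
d²(Q, class-F) = 4 + 9 = 13
d²(Q, class-G) = 16 + 49 = 65
class-A is nearest.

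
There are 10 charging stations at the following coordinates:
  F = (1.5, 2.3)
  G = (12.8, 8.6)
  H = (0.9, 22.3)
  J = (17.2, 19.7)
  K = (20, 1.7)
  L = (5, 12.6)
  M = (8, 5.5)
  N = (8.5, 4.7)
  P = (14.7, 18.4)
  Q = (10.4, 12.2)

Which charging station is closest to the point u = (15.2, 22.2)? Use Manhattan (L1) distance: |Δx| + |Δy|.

P

d(u,F) = |15.2−1.5| + |22.2−2.3| = 13.7 + 19.9 = 33.6
d(u,G) = |15.2−12.8| + |22.2−8.6| = 2.4 + 13.6 = 16
d(u,H) = |15.2−0.9| + |22.2−22.3| = 14.3 + 0.1 = 14.4
d(u,J) = |15.2−17.2| + |22.2−19.7| = 2 + 2.5 = 4.5
d(u,K) = |15.2−20| + |22.2−1.7| = 4.8 + 20.5 = 25.3
d(u,L) = |15.2−5| + |22.2−12.6| = 10.2 + 9.6 = 19.8
d(u,M) = |15.2−8| + |22.2−5.5| = 7.2 + 16.7 = 23.9
d(u,N) = |15.2−8.5| + |22.2−4.7| = 6.7 + 17.5 = 24.2
d(u,P) = |15.2−14.7| + |22.2−18.4| = 0.5 + 3.8 = 4.3
d(u,Q) = |15.2−10.4| + |22.2−12.2| = 4.8 + 10 = 14.8
Minimum is at P.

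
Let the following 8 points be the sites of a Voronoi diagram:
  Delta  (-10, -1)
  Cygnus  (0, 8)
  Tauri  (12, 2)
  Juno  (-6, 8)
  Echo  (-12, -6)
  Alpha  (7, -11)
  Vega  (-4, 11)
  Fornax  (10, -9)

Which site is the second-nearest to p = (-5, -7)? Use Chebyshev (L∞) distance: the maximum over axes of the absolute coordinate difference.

Echo

d(p, Delta) = max(5, 6) = 6
d(p, Cygnus) = max(5, 15) = 15
d(p, Tauri) = max(17, 9) = 17
d(p, Juno) = max(1, 15) = 15
d(p, Echo) = max(7, 1) = 7
d(p, Alpha) = max(12, 4) = 12
d(p, Vega) = max(1, 18) = 18
d(p, Fornax) = max(15, 2) = 15
Sorted ascending: Delta, Echo, Alpha, … — the second-nearest is Echo.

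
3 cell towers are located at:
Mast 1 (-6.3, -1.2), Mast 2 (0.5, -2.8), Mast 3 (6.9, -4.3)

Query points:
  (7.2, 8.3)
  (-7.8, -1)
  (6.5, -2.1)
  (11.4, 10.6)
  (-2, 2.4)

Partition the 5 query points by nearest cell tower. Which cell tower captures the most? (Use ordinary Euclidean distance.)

Mast 3

(7.2, 8.3) — d² to each: Mast 1:272.5, Mast 2:168.1, Mast 3:158.85 → nearest is Mast 3
(-7.8, -1) — d² to each: Mast 1:2.29, Mast 2:72.13, Mast 3:226.98 → nearest is Mast 1
(6.5, -2.1) — d² to each: Mast 1:164.65, Mast 2:36.49, Mast 3:5 → nearest is Mast 3
(11.4, 10.6) — d² to each: Mast 1:452.53, Mast 2:298.37, Mast 3:242.26 → nearest is Mast 3
(-2, 2.4) — d² to each: Mast 1:31.45, Mast 2:33.29, Mast 3:124.1 → nearest is Mast 1
Tally — Mast 1:2, Mast 3:3. Mast 3 captures the most (3).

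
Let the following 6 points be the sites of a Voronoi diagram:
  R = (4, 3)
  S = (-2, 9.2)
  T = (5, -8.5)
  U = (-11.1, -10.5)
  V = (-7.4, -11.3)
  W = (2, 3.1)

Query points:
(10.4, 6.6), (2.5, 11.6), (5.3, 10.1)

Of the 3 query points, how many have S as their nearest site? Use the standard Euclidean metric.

(10.4, 6.6) — d² to each: R:53.92, S:160.52, T:257.17, U:754.66, V:637.25, W:82.81 → nearest is R
(2.5, 11.6) — d² to each: R:76.21, S:26.01, T:410.26, U:673.37, V:622.42, W:72.5 → nearest is S
(5.3, 10.1) — d² to each: R:52.1, S:54.1, T:346.05, U:693.32, V:619.25, W:59.89 → nearest is R
1 of the 3 points has S as nearest.

1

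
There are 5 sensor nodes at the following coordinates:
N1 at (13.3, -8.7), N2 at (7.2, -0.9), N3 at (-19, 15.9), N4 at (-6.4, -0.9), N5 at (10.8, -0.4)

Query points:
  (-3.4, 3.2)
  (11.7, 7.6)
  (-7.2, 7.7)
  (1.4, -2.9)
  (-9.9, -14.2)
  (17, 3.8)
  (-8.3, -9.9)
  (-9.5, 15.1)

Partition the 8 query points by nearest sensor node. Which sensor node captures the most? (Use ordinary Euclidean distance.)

(-3.4, 3.2) — d² to each: N1:420.5, N2:129.17, N3:404.65, N4:25.81, N5:214.6 → nearest is N4
(11.7, 7.6) — d² to each: N1:268.25, N2:92.5, N3:1011.38, N4:399.86, N5:64.81 → nearest is N5
(-7.2, 7.7) — d² to each: N1:689.21, N2:281.32, N3:206.48, N4:74.6, N5:389.61 → nearest is N4
(1.4, -2.9) — d² to each: N1:175.25, N2:37.64, N3:769.6, N4:64.84, N5:94.61 → nearest is N2
(-9.9, -14.2) — d² to each: N1:568.49, N2:469.3, N3:988.82, N4:189.14, N5:618.93 → nearest is N4
(17, 3.8) — d² to each: N1:169.94, N2:118.13, N3:1442.41, N4:569.65, N5:56.08 → nearest is N5
(-8.3, -9.9) — d² to each: N1:468, N2:321.25, N3:780.13, N4:84.61, N5:455.06 → nearest is N4
(-9.5, 15.1) — d² to each: N1:1086.28, N2:534.89, N3:90.89, N4:265.61, N5:652.34 → nearest is N3
Tally — N2:1, N3:1, N4:4, N5:2. N4 captures the most (4).

N4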